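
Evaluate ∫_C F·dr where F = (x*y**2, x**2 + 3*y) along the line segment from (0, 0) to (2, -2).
22/3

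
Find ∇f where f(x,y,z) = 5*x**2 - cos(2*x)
(10*x + 2*sin(2*x), 0, 0)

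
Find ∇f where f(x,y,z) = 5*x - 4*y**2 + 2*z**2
(5, -8*y, 4*z)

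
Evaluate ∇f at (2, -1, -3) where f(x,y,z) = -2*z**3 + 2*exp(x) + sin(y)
(2*exp(2), cos(1), -54)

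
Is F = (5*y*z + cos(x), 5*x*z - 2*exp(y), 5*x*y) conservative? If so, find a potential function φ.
Yes, F is conservative. φ = 5*x*y*z - 2*exp(y) + sin(x)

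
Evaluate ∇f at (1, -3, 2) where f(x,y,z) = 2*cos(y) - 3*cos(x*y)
(9*sin(3), -sin(3), 0)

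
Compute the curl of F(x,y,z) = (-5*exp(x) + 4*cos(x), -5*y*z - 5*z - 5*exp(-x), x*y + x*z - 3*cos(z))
(x + 5*y + 5, -y - z, 5*exp(-x))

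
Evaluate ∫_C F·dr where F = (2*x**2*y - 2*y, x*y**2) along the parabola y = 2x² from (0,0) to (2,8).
32288/105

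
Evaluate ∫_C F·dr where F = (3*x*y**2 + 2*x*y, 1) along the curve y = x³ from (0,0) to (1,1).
71/40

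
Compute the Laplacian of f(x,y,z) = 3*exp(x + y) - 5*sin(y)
6*exp(x + y) + 5*sin(y)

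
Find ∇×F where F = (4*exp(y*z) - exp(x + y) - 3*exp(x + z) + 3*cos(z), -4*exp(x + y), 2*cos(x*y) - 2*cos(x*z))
(-2*x*sin(x*y), 4*y*exp(y*z) + 2*y*sin(x*y) - 2*z*sin(x*z) - 3*exp(x + z) - 3*sin(z), -4*z*exp(y*z) - 3*exp(x + y))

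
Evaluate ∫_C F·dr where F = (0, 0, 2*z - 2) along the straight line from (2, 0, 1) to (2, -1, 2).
1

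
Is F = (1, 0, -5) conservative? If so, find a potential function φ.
Yes, F is conservative. φ = x - 5*z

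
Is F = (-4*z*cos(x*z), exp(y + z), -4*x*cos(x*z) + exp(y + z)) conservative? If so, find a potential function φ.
Yes, F is conservative. φ = exp(y + z) - 4*sin(x*z)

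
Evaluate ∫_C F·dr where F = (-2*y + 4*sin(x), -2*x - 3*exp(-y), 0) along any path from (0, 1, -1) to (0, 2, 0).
3*(1 - E)*exp(-2)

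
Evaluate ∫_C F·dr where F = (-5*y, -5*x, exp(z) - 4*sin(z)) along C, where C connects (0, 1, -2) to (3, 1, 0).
-10 - exp(-2) - 4*cos(2)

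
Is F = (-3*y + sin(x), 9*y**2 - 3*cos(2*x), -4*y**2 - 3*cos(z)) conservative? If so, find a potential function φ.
No, ∇×F = (-8*y, 0, 6*sin(2*x) + 3) ≠ 0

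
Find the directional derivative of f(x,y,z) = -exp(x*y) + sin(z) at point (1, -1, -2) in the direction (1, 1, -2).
-sqrt(6)*cos(2)/3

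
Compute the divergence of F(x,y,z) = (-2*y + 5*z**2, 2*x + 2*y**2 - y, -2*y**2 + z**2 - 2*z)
4*y + 2*z - 3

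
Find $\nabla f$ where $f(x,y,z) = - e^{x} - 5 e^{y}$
(-exp(x), -5*exp(y), 0)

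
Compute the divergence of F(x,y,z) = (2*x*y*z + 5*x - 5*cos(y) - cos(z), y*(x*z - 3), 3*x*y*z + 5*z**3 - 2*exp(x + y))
3*x*y + x*z + 2*y*z + 15*z**2 + 2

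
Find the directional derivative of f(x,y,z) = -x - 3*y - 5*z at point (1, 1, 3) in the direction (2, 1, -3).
5*sqrt(14)/7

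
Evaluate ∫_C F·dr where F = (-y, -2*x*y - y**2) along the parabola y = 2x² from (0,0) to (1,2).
-98/15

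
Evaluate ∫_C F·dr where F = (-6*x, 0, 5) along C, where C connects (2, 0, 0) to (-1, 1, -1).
4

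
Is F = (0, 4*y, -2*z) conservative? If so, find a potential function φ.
Yes, F is conservative. φ = 2*y**2 - z**2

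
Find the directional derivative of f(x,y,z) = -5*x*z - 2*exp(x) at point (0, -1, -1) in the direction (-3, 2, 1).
-9*sqrt(14)/14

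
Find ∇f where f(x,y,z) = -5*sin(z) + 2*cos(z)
(0, 0, -2*sin(z) - 5*cos(z))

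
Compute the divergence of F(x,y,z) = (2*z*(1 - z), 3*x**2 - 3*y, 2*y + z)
-2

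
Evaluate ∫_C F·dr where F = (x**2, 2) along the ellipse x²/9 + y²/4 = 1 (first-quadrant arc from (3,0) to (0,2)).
-5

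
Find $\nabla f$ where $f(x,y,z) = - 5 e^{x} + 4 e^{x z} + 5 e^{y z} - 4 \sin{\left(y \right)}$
(4*z*exp(x*z) - 5*exp(x), 5*z*exp(y*z) - 4*cos(y), 4*x*exp(x*z) + 5*y*exp(y*z))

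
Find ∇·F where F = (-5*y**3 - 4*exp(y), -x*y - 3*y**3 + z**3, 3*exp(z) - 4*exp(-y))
-x - 9*y**2 + 3*exp(z)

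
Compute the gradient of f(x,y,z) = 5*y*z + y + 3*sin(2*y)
(0, 5*z + 6*cos(2*y) + 1, 5*y)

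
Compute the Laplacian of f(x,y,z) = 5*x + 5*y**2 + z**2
12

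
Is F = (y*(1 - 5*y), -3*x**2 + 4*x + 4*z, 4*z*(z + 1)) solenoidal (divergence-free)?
No, ∇·F = 8*z + 4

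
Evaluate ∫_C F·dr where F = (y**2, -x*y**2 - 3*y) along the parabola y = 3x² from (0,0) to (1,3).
-1359/70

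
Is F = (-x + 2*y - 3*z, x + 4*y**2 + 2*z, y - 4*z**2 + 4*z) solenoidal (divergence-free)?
No, ∇·F = 8*y - 8*z + 3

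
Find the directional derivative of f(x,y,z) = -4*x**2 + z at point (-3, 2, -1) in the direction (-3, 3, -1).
-73*sqrt(19)/19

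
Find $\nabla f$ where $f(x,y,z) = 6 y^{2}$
(0, 12*y, 0)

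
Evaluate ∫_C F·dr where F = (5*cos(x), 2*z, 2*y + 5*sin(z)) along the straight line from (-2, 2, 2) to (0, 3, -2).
-20 + 5*sin(2)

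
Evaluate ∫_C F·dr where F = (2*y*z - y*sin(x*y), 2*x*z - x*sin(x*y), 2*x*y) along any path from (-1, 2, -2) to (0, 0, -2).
-7 - cos(2)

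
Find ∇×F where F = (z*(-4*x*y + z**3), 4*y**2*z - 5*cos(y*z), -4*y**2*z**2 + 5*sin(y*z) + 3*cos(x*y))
(-3*x*sin(x*y) - 4*y**2 - 8*y*z**2 - 5*y*sin(y*z) + 5*z*cos(y*z), -4*x*y + 3*y*sin(x*y) + 4*z**3, 4*x*z)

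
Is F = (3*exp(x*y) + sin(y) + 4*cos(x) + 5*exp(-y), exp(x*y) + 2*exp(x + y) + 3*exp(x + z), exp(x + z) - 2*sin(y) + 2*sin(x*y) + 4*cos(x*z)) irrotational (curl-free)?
No, ∇×F = (2*x*cos(x*y) - 3*exp(x + z) - 2*cos(y), -2*y*cos(x*y) + 4*z*sin(x*z) - exp(x + z), ((-3*x*exp(x*y) + y*exp(x*y) + 2*exp(x + y) + 3*exp(x + z) - cos(y))*exp(y) + 5)*exp(-y))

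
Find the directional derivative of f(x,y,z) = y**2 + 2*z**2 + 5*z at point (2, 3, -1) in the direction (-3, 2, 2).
14*sqrt(17)/17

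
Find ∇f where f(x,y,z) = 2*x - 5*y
(2, -5, 0)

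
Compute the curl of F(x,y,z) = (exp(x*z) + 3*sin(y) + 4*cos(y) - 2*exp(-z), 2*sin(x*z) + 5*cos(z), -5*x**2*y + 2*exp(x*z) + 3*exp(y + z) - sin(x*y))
(-5*x**2 - x*cos(x*y) - 2*x*cos(x*z) + 3*exp(y + z) + 5*sin(z), 10*x*y + x*exp(x*z) + y*cos(x*y) - 2*z*exp(x*z) + 2*exp(-z), 2*z*cos(x*z) + 4*sin(y) - 3*cos(y))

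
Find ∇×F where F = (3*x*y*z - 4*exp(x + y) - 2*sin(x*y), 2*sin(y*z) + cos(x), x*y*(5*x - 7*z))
(x*(5*x - 7*z) - 2*y*cos(y*z), 7*y*(-x + z), -3*x*z + 2*x*cos(x*y) + 4*exp(x + y) - sin(x))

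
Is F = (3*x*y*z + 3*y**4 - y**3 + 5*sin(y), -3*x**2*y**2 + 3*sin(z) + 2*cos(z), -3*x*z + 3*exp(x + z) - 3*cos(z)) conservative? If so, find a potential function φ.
No, ∇×F = (2*sin(z) - 3*cos(z), 3*x*y + 3*z - 3*exp(x + z), -6*x*y**2 - 3*x*z - 12*y**3 + 3*y**2 - 5*cos(y)) ≠ 0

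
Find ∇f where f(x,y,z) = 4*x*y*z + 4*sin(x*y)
(4*y*(z + cos(x*y)), 4*x*(z + cos(x*y)), 4*x*y)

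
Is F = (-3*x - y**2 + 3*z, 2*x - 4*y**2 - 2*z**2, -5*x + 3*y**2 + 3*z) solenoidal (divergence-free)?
No, ∇·F = -8*y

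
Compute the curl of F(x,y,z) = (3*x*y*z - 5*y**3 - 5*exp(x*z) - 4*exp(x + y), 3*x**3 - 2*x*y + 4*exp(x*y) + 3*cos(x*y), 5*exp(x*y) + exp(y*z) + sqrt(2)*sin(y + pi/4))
(5*x*exp(x*y) + z*exp(y*z) + sqrt(2)*cos(y + pi/4), 3*x*y - 5*x*exp(x*z) - 5*y*exp(x*y), 9*x**2 - 3*x*z + 15*y**2 + 4*y*exp(x*y) - 3*y*sin(x*y) - 2*y + 4*exp(x + y))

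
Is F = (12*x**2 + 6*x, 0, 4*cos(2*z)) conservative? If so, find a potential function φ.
Yes, F is conservative. φ = 4*x**3 + 3*x**2 + 2*sin(2*z)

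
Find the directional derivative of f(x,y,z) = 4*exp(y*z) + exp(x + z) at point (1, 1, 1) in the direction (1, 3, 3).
4*sqrt(19)*E*(E + 6)/19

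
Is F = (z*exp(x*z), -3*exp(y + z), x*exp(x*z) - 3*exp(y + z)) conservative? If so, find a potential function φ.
Yes, F is conservative. φ = exp(x*z) - 3*exp(y + z)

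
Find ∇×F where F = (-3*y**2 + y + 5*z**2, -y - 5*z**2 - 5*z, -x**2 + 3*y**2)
(6*y + 10*z + 5, 2*x + 10*z, 6*y - 1)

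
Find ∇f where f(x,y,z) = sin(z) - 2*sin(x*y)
(-2*y*cos(x*y), -2*x*cos(x*y), cos(z))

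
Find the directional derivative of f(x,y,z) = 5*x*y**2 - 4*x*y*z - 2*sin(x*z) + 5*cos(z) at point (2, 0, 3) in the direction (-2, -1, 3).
3*sqrt(14)*(8 - 5*sin(3))/14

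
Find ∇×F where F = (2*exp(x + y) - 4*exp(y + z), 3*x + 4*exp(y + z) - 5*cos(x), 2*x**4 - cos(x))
(-4*exp(y + z), -8*x**3 - 4*exp(y + z) - sin(x), -2*exp(x + y) + 4*exp(y + z) + 5*sin(x) + 3)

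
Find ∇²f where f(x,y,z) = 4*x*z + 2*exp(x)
2*exp(x)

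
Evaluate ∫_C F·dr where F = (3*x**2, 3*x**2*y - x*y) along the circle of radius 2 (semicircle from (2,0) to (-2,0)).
-64/3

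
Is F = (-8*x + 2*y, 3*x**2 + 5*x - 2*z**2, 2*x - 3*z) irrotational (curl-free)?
No, ∇×F = (4*z, -2, 6*x + 3)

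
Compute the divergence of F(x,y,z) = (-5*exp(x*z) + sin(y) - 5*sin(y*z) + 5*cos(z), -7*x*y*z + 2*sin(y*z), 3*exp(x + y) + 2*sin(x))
z*(-7*x - 5*exp(x*z) + 2*cos(y*z))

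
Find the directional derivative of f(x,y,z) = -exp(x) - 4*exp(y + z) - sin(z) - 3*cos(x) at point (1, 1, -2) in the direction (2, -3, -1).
sqrt(14)*(E*cos(2) - 2*E*(E - 3*sin(1)) + 16)*exp(-1)/14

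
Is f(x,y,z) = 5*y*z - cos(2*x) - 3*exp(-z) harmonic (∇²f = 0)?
No, ∇²f = 4*cos(2*x) - 3*exp(-z)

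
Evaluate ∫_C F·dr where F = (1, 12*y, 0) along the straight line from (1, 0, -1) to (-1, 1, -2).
4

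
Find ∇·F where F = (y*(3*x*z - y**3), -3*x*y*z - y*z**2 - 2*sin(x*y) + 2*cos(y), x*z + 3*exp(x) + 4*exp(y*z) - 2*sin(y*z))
-3*x*z - 2*x*cos(x*y) + x + 3*y*z + 4*y*exp(y*z) - 2*y*cos(y*z) - z**2 - 2*sin(y)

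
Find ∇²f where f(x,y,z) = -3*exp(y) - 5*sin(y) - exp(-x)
-3*exp(y) + 5*sin(y) - exp(-x)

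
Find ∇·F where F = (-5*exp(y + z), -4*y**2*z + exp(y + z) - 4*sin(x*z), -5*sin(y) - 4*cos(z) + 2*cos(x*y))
-8*y*z + exp(y + z) + 4*sin(z)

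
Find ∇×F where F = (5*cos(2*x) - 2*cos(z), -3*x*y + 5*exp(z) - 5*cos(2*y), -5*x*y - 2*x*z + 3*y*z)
(-5*x + 3*z - 5*exp(z), 5*y + 2*z + 2*sin(z), -3*y)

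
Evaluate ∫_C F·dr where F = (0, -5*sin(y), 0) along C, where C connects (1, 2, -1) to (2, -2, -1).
0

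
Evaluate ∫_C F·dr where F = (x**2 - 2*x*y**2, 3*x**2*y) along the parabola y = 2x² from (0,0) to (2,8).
520/3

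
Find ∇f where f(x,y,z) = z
(0, 0, 1)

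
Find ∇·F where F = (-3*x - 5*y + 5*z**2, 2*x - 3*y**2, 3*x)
-6*y - 3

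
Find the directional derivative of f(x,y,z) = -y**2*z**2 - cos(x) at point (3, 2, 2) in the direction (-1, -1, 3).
-sqrt(11)*(sin(3) + 32)/11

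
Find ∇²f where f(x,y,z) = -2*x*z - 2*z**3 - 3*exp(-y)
-12*z - 3*exp(-y)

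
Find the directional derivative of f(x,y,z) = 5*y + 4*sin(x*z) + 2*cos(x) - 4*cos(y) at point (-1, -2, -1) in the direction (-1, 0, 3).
-sqrt(10)*(sin(1) + 4*cos(1))/5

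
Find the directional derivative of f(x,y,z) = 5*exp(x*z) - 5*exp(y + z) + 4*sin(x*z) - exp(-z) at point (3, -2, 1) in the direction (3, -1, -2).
sqrt(14)*(-15*exp(4) + 13 - 12*E*cos(3))*exp(-1)/14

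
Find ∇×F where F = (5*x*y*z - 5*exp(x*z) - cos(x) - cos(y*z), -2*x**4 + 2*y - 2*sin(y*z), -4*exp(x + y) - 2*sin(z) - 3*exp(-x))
(2*y*cos(y*z) - 4*exp(x + y), 5*x*y - 5*x*exp(x*z) + y*sin(y*z) + 4*exp(x + y) - 3*exp(-x), -8*x**3 - 5*x*z - z*sin(y*z))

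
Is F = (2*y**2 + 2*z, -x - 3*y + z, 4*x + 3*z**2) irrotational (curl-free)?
No, ∇×F = (-1, -2, -4*y - 1)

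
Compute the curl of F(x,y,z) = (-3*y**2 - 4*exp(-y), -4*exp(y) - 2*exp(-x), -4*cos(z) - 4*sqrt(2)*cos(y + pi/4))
(4*sqrt(2)*sin(y + pi/4), 0, 6*y - 4*exp(-y) + 2*exp(-x))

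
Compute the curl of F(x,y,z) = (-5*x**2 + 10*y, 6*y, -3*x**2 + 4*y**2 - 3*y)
(8*y - 3, 6*x, -10)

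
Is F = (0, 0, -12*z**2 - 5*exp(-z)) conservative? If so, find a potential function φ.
Yes, F is conservative. φ = -4*z**3 + 5*exp(-z)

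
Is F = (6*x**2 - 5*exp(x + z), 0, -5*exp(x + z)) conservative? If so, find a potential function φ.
Yes, F is conservative. φ = 2*x**3 - 5*exp(x + z)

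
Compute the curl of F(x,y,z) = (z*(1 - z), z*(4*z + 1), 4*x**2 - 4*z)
(-8*z - 1, -8*x - 2*z + 1, 0)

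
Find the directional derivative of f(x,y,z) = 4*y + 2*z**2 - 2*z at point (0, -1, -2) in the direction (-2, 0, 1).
-2*sqrt(5)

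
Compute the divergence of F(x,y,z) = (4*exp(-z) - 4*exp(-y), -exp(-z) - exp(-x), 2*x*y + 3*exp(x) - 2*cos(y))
0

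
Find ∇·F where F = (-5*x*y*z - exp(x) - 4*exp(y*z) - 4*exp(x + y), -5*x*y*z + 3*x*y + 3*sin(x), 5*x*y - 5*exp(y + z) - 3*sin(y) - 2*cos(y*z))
-5*x*z + 3*x - 5*y*z + 2*y*sin(y*z) - exp(x) - 4*exp(x + y) - 5*exp(y + z)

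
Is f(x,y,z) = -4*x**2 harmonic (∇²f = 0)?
No, ∇²f = -8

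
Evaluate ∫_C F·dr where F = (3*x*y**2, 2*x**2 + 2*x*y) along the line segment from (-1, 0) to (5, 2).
124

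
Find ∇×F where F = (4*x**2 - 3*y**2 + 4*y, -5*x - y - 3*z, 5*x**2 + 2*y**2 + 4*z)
(4*y + 3, -10*x, 6*y - 9)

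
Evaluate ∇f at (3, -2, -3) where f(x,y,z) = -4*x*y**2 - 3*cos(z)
(-16, 48, -3*sin(3))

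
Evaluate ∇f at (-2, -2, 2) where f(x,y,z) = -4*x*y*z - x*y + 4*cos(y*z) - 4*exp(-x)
(18 + 4*exp(2), 8*sin(4) + 18, -16 - 8*sin(4))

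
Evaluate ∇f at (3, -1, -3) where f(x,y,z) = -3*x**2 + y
(-18, 1, 0)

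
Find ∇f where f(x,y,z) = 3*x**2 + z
(6*x, 0, 1)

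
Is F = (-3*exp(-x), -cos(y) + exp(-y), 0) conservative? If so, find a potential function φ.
Yes, F is conservative. φ = -sin(y) - exp(-y) + 3*exp(-x)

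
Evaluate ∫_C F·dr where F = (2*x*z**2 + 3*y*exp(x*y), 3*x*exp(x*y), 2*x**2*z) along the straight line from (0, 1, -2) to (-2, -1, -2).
13 + 3*exp(2)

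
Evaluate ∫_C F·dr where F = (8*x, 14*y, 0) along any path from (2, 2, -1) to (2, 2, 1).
0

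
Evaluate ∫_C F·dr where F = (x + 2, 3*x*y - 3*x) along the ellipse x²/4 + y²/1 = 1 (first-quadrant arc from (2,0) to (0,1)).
-3*pi/2 - 4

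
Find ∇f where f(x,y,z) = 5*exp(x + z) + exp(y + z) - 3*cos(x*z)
(3*z*sin(x*z) + 5*exp(x + z), exp(y + z), 3*x*sin(x*z) + 5*exp(x + z) + exp(y + z))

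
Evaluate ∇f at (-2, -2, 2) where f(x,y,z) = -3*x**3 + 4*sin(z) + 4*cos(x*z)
(-36 + 8*sin(4), 0, 4*cos(2) - 8*sin(4))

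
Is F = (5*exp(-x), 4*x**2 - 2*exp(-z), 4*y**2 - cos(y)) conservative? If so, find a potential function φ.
No, ∇×F = (8*y + sin(y) - 2*exp(-z), 0, 8*x) ≠ 0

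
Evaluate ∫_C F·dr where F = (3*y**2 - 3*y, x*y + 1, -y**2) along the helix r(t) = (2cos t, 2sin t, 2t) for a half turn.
-80/3 + 2*pi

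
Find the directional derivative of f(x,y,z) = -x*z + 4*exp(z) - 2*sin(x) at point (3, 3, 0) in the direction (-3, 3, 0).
sqrt(2)*cos(3)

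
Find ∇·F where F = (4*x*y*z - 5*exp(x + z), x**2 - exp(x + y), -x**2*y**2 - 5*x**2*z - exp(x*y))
-5*x**2 + 4*y*z - exp(x + y) - 5*exp(x + z)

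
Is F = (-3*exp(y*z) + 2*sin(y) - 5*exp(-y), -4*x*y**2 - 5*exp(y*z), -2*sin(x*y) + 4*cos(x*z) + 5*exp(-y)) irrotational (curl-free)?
No, ∇×F = (-2*x*cos(x*y) + 5*y*exp(y*z) - 5*exp(-y), -3*y*exp(y*z) + 2*y*cos(x*y) + 4*z*sin(x*z), -4*y**2 + 3*z*exp(y*z) - 2*cos(y) - 5*exp(-y))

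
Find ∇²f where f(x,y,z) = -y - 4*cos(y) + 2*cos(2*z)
4*cos(y) - 8*cos(2*z)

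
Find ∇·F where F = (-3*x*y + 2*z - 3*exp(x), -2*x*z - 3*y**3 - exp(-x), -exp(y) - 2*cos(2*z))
-9*y**2 - 3*y - 3*exp(x) + 4*sin(2*z)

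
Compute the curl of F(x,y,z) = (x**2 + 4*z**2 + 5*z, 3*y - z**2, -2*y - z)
(2*z - 2, 8*z + 5, 0)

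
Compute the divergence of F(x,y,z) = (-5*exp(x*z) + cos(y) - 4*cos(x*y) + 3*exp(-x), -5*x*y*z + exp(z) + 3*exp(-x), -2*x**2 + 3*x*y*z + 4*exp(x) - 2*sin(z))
3*x*y - 5*x*z + 4*y*sin(x*y) - 5*z*exp(x*z) - 2*cos(z) - 3*exp(-x)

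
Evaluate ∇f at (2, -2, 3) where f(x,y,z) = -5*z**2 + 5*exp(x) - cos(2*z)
(5*exp(2), 0, -30 + 2*sin(6))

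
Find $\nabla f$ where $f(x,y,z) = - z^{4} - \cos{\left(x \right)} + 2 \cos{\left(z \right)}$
(sin(x), 0, -4*z**3 - 2*sin(z))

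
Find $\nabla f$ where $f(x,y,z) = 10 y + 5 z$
(0, 10, 5)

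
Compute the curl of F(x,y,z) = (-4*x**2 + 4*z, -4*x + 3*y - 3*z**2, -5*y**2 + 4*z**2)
(-10*y + 6*z, 4, -4)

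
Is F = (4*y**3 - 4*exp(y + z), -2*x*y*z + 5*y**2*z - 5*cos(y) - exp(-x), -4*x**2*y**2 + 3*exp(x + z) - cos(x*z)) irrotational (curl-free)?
No, ∇×F = (y*(-8*x**2 + 2*x - 5*y), 8*x*y**2 - z*sin(x*z) - 3*exp(x + z) - 4*exp(y + z), -12*y**2 - 2*y*z + 4*exp(y + z) + exp(-x))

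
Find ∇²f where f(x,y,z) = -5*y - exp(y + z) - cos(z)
-2*exp(y + z) + cos(z)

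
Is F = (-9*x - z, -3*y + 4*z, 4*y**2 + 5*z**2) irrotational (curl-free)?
No, ∇×F = (8*y - 4, -1, 0)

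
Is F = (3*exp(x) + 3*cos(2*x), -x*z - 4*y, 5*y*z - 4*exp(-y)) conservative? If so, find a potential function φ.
No, ∇×F = (x + 5*z + 4*exp(-y), 0, -z) ≠ 0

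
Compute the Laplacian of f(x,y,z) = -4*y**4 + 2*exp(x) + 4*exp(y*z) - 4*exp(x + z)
4*y**2*exp(y*z) - 48*y**2 + 4*z**2*exp(y*z) + 2*exp(x) - 8*exp(x + z)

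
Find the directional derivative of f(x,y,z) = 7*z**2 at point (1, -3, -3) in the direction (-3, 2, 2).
-84*sqrt(17)/17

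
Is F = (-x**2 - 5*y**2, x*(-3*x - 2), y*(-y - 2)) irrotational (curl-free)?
No, ∇×F = (-2*y - 2, 0, -6*x + 10*y - 2)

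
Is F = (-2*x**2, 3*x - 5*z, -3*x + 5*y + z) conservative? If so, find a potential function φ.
No, ∇×F = (10, 3, 3) ≠ 0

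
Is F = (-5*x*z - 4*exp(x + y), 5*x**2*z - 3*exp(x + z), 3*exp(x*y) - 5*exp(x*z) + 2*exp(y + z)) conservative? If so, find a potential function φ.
No, ∇×F = (-5*x**2 + 3*x*exp(x*y) + 3*exp(x + z) + 2*exp(y + z), -5*x - 3*y*exp(x*y) + 5*z*exp(x*z), 10*x*z + 4*exp(x + y) - 3*exp(x + z)) ≠ 0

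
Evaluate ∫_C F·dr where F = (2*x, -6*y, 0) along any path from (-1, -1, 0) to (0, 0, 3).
2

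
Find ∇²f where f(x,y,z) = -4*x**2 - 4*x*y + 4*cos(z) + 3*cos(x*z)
-3*x**2*cos(x*z) - 3*z**2*cos(x*z) - 4*cos(z) - 8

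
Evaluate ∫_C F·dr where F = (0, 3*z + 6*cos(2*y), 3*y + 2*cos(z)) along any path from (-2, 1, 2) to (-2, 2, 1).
-5*sin(2) + 3*sin(4) + 2*sin(1)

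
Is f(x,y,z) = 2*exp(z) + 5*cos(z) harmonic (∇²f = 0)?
No, ∇²f = 2*exp(z) - 5*cos(z)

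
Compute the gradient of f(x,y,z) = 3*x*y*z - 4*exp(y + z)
(3*y*z, 3*x*z - 4*exp(y + z), 3*x*y - 4*exp(y + z))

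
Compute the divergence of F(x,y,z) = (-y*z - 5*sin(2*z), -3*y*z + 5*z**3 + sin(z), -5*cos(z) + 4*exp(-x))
-3*z + 5*sin(z)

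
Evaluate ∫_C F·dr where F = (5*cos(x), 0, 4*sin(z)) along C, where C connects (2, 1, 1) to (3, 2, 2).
-5*sin(2) + 5*sin(3) - 4*cos(2) + 4*cos(1)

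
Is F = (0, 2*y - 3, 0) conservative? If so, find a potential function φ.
Yes, F is conservative. φ = y*(y - 3)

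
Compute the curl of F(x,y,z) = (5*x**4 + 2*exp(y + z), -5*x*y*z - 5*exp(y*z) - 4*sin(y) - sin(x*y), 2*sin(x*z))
(5*y*(x + exp(y*z)), -2*z*cos(x*z) + 2*exp(y + z), -5*y*z - y*cos(x*y) - 2*exp(y + z))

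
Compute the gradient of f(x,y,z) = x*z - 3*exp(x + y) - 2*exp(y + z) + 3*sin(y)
(z - 3*exp(x + y), -3*exp(x + y) - 2*exp(y + z) + 3*cos(y), x - 2*exp(y + z))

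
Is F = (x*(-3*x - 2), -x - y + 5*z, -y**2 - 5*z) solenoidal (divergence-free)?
No, ∇·F = -6*x - 8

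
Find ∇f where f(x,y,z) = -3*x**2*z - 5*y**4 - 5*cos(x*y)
(-6*x*z + 5*y*sin(x*y), 5*x*sin(x*y) - 20*y**3, -3*x**2)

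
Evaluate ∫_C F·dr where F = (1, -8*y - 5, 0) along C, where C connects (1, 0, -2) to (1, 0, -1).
0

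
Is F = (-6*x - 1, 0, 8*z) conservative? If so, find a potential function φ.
Yes, F is conservative. φ = -3*x**2 - x + 4*z**2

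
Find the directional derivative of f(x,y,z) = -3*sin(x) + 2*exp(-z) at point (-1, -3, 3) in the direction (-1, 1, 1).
sqrt(3)*(-2/3 + exp(3)*cos(1))*exp(-3)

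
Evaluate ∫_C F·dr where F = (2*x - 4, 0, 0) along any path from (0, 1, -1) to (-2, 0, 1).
12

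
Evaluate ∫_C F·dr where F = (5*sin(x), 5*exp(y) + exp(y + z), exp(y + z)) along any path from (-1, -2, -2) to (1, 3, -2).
(-5*exp(2) - 1 + exp(5) + 5*exp(7))*exp(-4)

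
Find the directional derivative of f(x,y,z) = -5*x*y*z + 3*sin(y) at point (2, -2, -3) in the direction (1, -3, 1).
-sqrt(11)*(9*cos(2) + 100)/11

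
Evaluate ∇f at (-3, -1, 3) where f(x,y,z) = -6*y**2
(0, 12, 0)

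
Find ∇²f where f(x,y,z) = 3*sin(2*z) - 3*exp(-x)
-12*sin(2*z) - 3*exp(-x)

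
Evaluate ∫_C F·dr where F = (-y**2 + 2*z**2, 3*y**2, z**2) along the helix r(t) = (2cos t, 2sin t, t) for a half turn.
-4*pi**2 + pi**3/3 + 80/3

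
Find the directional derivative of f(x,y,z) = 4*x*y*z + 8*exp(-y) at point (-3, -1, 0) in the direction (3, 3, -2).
12*sqrt(22)*(-E - 1)/11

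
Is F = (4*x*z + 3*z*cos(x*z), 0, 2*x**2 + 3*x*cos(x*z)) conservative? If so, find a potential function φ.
Yes, F is conservative. φ = 2*x**2*z + 3*sin(x*z)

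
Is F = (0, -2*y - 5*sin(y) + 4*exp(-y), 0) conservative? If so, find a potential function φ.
Yes, F is conservative. φ = -y**2 + 5*cos(y) - 4*exp(-y)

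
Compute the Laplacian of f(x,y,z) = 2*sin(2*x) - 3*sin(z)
-8*sin(2*x) + 3*sin(z)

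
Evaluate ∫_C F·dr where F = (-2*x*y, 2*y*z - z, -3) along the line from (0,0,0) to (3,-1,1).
25/6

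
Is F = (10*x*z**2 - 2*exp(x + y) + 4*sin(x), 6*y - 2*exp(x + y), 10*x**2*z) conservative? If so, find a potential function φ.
Yes, F is conservative. φ = 5*x**2*z**2 + 3*y**2 - 2*exp(x + y) - 4*cos(x)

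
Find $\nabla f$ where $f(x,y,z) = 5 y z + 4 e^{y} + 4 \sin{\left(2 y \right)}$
(0, 5*z + 4*exp(y) + 8*cos(2*y), 5*y)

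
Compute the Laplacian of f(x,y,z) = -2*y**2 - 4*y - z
-4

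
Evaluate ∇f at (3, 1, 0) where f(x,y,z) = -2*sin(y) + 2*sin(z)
(0, -2*cos(1), 2)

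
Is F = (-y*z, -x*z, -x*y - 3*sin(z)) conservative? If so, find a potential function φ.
Yes, F is conservative. φ = -x*y*z + 3*cos(z)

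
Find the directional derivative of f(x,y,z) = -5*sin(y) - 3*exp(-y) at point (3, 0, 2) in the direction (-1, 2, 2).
-4/3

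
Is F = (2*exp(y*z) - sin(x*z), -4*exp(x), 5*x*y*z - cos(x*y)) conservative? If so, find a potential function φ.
No, ∇×F = (x*(5*z + sin(x*y)), -x*cos(x*z) - 5*y*z + 2*y*exp(y*z) - y*sin(x*y), -2*z*exp(y*z) - 4*exp(x)) ≠ 0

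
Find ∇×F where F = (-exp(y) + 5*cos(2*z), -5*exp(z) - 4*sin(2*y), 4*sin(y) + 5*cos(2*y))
(5*exp(z) - 10*sin(2*y) + 4*cos(y), -10*sin(2*z), exp(y))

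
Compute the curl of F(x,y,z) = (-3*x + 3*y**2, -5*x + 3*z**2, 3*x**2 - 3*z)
(-6*z, -6*x, -6*y - 5)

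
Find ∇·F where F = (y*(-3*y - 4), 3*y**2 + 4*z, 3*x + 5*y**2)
6*y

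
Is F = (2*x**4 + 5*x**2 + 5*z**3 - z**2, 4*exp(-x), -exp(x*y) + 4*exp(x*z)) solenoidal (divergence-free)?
No, ∇·F = 2*x*(4*x**2 + 2*exp(x*z) + 5)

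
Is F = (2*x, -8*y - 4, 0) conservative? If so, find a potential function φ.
Yes, F is conservative. φ = x**2 - 4*y**2 - 4*y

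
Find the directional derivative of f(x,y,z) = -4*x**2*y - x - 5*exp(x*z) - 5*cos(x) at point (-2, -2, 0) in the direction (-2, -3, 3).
sqrt(22)*(5*sin(2) + 72)/11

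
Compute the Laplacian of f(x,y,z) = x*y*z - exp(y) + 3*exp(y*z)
3*y**2*exp(y*z) + 3*z**2*exp(y*z) - exp(y)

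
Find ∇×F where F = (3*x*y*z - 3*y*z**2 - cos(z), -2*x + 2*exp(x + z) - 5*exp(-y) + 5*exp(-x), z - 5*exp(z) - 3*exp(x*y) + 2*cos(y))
(-3*x*exp(x*y) - 2*exp(x + z) - 2*sin(y), 3*x*y - 6*y*z + 3*y*exp(x*y) + sin(z), -3*x*z + 3*z**2 + 2*exp(x + z) - 2 - 5*exp(-x))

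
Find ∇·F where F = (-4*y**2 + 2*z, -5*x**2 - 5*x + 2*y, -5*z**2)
2 - 10*z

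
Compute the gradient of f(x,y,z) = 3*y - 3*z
(0, 3, -3)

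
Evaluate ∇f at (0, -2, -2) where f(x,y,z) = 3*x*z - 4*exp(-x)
(-2, 0, 0)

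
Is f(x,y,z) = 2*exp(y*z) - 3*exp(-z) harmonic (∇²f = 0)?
No, ∇²f = (2*(y**2 + z**2)*exp(y*z + z) - 3)*exp(-z)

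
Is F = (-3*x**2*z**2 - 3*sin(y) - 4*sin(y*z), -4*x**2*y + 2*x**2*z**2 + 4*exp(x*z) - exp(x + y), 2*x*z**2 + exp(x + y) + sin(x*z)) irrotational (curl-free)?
No, ∇×F = (-4*x**2*z - 4*x*exp(x*z) + exp(x + y), -6*x**2*z - 4*y*cos(y*z) - 2*z**2 - z*cos(x*z) - exp(x + y), -8*x*y + 4*x*z**2 + 4*z*exp(x*z) + 4*z*cos(y*z) - exp(x + y) + 3*cos(y))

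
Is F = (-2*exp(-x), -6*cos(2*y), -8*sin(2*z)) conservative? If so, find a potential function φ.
Yes, F is conservative. φ = -3*sin(2*y) + 4*cos(2*z) + 2*exp(-x)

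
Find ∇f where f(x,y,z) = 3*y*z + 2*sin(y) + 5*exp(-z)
(0, 3*z + 2*cos(y), 3*y - 5*exp(-z))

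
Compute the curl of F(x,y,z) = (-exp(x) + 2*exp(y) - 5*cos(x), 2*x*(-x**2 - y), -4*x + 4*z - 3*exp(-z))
(0, 4, -6*x**2 - 2*y - 2*exp(y))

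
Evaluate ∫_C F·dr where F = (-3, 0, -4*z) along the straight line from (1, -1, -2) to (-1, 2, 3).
-4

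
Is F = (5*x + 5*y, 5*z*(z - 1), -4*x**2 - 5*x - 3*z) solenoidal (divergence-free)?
No, ∇·F = 2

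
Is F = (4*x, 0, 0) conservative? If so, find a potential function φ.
Yes, F is conservative. φ = 2*x**2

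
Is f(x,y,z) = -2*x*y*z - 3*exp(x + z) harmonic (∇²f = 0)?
No, ∇²f = -6*exp(x + z)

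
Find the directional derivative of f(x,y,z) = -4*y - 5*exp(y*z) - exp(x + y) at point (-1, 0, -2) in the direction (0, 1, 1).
sqrt(2)*(-1 + 6*E)*exp(-1)/2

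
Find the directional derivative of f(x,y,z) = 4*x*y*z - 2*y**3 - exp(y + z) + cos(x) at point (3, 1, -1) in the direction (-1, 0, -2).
sqrt(5)*(-18 + sin(3))/5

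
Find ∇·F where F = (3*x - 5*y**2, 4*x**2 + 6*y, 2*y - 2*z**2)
9 - 4*z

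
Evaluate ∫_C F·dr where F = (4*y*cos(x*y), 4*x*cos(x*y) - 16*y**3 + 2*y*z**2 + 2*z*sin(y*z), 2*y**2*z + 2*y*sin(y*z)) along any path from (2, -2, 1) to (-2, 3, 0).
-266 + 4*sin(4) + 2*cos(2) - 4*sin(6)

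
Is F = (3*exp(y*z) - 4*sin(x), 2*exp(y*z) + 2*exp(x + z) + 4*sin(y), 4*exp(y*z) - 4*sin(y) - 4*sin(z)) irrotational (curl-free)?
No, ∇×F = (-2*y*exp(y*z) + 4*z*exp(y*z) - 2*exp(x + z) - 4*cos(y), 3*y*exp(y*z), -3*z*exp(y*z) + 2*exp(x + z))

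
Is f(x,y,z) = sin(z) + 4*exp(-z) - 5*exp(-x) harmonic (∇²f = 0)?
No, ∇²f = -sin(z) + 4*exp(-z) - 5*exp(-x)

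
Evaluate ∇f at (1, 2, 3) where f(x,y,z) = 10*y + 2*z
(0, 10, 2)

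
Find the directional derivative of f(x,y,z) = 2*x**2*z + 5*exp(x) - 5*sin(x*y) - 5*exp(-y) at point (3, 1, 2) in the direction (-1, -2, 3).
5*sqrt(14)*(-exp(4) + 7*E*cos(3) - 2 + 6*E)*exp(-1)/14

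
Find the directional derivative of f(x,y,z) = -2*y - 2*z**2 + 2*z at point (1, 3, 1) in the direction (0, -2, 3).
-2*sqrt(13)/13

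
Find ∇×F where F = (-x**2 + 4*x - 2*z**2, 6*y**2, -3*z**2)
(0, -4*z, 0)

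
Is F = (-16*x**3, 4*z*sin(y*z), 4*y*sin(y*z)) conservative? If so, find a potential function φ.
Yes, F is conservative. φ = -4*x**4 - 4*cos(y*z)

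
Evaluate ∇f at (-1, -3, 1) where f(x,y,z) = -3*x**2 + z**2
(6, 0, 2)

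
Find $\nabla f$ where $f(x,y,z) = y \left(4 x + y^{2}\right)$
(4*y, 4*x + 3*y**2, 0)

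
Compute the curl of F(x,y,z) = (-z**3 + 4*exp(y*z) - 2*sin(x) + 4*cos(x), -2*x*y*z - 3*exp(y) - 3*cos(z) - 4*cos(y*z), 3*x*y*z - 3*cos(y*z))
(2*x*y + 3*x*z - 4*y*sin(y*z) + 3*z*sin(y*z) - 3*sin(z), -3*y*z + 4*y*exp(y*z) - 3*z**2, 2*z*(-y - 2*exp(y*z)))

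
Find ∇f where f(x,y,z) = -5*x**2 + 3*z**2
(-10*x, 0, 6*z)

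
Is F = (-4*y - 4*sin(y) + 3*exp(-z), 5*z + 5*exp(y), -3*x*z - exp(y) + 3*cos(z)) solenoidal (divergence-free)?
No, ∇·F = -3*x + 5*exp(y) - 3*sin(z)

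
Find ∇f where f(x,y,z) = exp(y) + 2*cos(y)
(0, exp(y) - 2*sin(y), 0)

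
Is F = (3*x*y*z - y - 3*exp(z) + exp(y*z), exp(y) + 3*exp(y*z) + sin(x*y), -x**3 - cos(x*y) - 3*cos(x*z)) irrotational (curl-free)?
No, ∇×F = (x*sin(x*y) - 3*y*exp(y*z), 3*x**2 + 3*x*y + y*exp(y*z) - y*sin(x*y) - 3*z*sin(x*z) - 3*exp(z), -3*x*z + y*cos(x*y) - z*exp(y*z) + 1)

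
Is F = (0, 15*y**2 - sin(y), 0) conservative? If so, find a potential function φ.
Yes, F is conservative. φ = 5*y**3 + cos(y)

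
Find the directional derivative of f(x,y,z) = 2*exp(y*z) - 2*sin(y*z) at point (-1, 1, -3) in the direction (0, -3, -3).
2*sqrt(2)*(1 - exp(3)*cos(3))*exp(-3)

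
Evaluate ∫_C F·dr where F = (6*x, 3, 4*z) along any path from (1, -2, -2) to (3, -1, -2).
27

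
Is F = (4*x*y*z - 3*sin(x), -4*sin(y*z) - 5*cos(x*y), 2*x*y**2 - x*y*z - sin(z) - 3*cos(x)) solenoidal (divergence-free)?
No, ∇·F = -x*y + 5*x*sin(x*y) + 4*y*z - 4*z*cos(y*z) - 3*cos(x) - cos(z)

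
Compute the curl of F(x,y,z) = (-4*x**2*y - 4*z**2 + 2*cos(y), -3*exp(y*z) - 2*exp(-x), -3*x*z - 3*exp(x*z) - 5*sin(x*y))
(-5*x*cos(x*y) + 3*y*exp(y*z), 5*y*cos(x*y) + 3*z*exp(x*z) - 5*z, 4*x**2 + 2*sin(y) + 2*exp(-x))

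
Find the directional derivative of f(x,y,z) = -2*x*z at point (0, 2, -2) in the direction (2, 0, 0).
4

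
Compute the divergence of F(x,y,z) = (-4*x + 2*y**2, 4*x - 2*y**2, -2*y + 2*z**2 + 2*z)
-4*y + 4*z - 2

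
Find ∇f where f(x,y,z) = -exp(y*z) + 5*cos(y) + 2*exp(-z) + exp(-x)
(-exp(-x), -z*exp(y*z) - 5*sin(y), -y*exp(y*z) - 2*exp(-z))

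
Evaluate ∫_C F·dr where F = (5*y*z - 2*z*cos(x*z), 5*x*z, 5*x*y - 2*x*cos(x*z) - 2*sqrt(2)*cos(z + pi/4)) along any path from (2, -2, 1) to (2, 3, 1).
50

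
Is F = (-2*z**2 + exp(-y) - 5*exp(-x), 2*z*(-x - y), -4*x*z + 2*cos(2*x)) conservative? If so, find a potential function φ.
No, ∇×F = (2*x + 2*y, 4*sin(2*x), -2*z + exp(-y)) ≠ 0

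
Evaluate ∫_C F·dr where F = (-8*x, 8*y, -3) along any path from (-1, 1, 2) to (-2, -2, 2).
0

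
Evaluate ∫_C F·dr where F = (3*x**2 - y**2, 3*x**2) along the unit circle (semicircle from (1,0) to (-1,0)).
-2/3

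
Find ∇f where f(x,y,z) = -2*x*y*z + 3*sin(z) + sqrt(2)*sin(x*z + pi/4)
(z*(-2*y + sqrt(2)*cos(x*z + pi/4)), -2*x*z, -2*x*y + sqrt(2)*x*cos(x*z + pi/4) + 3*cos(z))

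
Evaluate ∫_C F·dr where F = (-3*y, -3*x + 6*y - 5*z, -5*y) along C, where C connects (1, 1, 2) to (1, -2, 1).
38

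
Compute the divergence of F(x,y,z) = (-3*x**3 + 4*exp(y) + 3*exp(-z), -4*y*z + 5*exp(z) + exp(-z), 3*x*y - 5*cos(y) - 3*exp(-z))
-9*x**2 - 4*z + 3*exp(-z)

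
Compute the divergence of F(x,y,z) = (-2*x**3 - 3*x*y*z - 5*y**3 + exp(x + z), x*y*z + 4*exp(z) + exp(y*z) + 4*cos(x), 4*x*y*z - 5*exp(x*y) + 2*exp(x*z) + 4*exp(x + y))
-6*x**2 + 4*x*y + x*z + 2*x*exp(x*z) - 3*y*z + z*exp(y*z) + exp(x + z)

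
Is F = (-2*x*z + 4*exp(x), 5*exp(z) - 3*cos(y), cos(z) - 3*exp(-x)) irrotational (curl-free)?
No, ∇×F = (-5*exp(z), -2*x - 3*exp(-x), 0)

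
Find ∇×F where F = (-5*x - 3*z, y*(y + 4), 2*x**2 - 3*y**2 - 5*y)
(-6*y - 5, -4*x - 3, 0)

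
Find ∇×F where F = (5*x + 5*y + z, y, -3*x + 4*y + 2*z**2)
(4, 4, -5)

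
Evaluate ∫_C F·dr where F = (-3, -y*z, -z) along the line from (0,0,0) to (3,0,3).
-27/2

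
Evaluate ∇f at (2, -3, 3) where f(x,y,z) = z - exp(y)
(0, -exp(-3), 1)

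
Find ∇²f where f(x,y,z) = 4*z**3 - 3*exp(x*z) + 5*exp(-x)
-3*x**2*exp(x*z) - 3*z**2*exp(x*z) + 24*z + 5*exp(-x)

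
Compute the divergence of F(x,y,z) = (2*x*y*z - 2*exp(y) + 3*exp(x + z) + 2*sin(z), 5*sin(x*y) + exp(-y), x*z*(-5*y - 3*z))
-5*x*y - 6*x*z + 5*x*cos(x*y) + 2*y*z + 3*exp(x + z) - exp(-y)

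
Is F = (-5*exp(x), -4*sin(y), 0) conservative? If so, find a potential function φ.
Yes, F is conservative. φ = -5*exp(x) + 4*cos(y)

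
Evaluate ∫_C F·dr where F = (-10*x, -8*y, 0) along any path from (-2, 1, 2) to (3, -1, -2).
-25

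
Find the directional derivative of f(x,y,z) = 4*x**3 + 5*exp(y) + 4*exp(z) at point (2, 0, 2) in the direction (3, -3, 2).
sqrt(22)*(8*exp(2) + 129)/22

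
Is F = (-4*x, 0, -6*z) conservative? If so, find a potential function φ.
Yes, F is conservative. φ = -2*x**2 - 3*z**2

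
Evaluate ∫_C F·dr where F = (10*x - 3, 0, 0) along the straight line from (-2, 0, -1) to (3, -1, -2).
10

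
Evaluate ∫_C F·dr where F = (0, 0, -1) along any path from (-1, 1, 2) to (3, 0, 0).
2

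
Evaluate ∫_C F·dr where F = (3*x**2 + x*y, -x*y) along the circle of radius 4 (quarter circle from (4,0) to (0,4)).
-320/3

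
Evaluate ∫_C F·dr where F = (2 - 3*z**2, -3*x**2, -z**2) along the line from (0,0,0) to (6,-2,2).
172/3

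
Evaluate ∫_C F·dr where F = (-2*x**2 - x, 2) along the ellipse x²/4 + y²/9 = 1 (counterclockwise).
0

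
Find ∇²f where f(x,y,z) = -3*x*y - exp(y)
-exp(y)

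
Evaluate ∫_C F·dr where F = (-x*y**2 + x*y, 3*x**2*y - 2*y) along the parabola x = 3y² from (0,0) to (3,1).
41/10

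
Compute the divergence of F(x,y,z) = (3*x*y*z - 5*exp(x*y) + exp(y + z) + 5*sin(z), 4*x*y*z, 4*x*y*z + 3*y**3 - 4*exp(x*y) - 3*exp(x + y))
4*x*y + 4*x*z + 3*y*z - 5*y*exp(x*y)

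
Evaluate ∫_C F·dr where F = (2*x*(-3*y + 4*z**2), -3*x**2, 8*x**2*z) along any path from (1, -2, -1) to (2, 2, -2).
30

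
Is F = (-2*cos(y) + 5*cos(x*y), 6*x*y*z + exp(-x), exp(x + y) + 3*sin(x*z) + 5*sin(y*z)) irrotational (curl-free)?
No, ∇×F = (-6*x*y + 5*z*cos(y*z) + exp(x + y), -3*z*cos(x*z) - exp(x + y), 5*x*sin(x*y) + 6*y*z - 2*sin(y) - exp(-x))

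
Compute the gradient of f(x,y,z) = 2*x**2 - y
(4*x, -1, 0)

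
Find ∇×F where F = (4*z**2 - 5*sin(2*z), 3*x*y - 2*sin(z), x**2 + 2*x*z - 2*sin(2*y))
(-4*cos(2*y) + 2*cos(z), -2*x + 6*z - 10*cos(2*z), 3*y)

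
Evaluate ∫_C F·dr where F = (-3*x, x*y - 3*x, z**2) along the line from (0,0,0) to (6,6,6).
36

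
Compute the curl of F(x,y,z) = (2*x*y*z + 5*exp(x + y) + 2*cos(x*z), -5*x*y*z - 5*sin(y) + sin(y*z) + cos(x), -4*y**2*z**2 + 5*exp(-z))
(y*(5*x - 8*z**2 - cos(y*z)), 2*x*(y - sin(x*z)), -2*x*z - 5*y*z - 5*exp(x + y) - sin(x))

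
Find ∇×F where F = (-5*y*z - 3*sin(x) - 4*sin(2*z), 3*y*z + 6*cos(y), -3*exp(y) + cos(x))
(-3*y - 3*exp(y), -5*y + sin(x) - 8*cos(2*z), 5*z)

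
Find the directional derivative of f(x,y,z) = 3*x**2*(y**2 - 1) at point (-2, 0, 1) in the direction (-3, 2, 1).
-18*sqrt(14)/7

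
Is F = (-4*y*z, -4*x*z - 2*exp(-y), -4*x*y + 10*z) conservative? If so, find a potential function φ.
Yes, F is conservative. φ = -4*x*y*z + 5*z**2 + 2*exp(-y)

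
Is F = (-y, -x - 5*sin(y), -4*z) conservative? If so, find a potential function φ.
Yes, F is conservative. φ = -x*y - 2*z**2 + 5*cos(y)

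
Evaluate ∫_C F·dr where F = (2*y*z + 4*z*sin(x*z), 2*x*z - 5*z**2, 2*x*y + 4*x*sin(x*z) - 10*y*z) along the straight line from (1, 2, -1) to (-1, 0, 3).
4*cos(1) - 4*cos(3) + 14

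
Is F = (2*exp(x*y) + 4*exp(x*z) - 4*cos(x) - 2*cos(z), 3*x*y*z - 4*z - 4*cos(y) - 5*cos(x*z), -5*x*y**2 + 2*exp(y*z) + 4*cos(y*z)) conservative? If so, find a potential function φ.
No, ∇×F = (-13*x*y - 5*x*sin(x*z) + 2*z*exp(y*z) - 4*z*sin(y*z) + 4, 4*x*exp(x*z) + 5*y**2 + 2*sin(z), -2*x*exp(x*y) + 3*y*z + 5*z*sin(x*z)) ≠ 0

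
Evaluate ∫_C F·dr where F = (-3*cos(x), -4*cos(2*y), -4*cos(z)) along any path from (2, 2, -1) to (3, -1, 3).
-4*sin(1) + 2*sin(4) - 7*sin(3) + 5*sin(2)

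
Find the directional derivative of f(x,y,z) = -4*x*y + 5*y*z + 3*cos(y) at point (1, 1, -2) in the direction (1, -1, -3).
sqrt(11)*(-5 + 3*sin(1))/11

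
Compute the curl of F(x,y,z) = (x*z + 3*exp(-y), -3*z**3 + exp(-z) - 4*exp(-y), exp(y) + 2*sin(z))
(9*z**2 + exp(y) + exp(-z), x, 3*exp(-y))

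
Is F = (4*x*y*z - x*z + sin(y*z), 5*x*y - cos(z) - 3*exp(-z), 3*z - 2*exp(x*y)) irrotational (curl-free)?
No, ∇×F = (-2*x*exp(x*y) - sin(z) - 3*exp(-z), 4*x*y - x + 2*y*exp(x*y) + y*cos(y*z), -4*x*z + 5*y - z*cos(y*z))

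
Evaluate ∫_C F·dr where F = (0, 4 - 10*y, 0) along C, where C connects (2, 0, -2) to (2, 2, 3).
-12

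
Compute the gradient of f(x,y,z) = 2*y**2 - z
(0, 4*y, -1)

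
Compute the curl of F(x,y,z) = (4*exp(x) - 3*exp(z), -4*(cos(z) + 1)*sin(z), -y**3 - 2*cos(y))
(-3*y**2 + 2*sin(y) + 4*cos(z) + 4*cos(2*z), -3*exp(z), 0)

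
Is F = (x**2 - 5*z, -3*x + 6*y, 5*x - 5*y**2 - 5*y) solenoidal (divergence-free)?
No, ∇·F = 2*x + 6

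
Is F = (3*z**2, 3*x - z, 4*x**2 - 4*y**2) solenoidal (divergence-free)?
Yes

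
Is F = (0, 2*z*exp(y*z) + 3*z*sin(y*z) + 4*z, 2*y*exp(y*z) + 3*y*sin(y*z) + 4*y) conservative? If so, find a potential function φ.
Yes, F is conservative. φ = 4*y*z + 2*exp(y*z) - 3*cos(y*z)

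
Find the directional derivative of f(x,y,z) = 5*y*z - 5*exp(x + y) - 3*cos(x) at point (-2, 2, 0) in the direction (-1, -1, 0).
sqrt(2)*(3*sin(2) + 10)/2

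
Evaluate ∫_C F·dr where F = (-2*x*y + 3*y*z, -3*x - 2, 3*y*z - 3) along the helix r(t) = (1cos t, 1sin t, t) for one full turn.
3*pi*(-5 - pi)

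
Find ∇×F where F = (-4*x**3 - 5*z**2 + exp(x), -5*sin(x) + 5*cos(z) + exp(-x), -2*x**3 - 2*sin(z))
(5*sin(z), 6*x**2 - 10*z, -5*cos(x) - exp(-x))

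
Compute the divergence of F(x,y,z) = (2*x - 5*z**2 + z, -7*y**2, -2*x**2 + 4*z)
6 - 14*y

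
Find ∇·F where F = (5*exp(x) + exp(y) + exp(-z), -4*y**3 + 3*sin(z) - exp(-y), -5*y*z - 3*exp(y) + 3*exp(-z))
-12*y**2 - 5*y + 5*exp(x) - 3*exp(-z) + exp(-y)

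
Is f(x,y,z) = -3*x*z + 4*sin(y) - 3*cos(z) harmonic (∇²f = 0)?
No, ∇²f = -4*sin(y) + 3*cos(z)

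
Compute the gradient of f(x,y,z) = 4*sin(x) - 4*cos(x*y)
(4*y*sin(x*y) + 4*cos(x), 4*x*sin(x*y), 0)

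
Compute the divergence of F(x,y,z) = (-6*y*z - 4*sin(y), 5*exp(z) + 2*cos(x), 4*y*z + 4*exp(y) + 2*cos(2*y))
4*y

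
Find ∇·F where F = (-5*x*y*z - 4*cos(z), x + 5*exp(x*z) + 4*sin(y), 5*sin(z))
-5*y*z + 4*cos(y) + 5*cos(z)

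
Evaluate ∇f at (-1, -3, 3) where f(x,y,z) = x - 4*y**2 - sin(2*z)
(1, 24, -2*cos(6))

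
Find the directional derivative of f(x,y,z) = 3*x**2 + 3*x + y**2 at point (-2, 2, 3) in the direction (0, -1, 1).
-2*sqrt(2)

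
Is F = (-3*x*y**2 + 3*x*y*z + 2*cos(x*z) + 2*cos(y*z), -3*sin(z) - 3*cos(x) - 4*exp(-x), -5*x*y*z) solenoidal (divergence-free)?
No, ∇·F = -5*x*y - 3*y**2 + 3*y*z - 2*z*sin(x*z)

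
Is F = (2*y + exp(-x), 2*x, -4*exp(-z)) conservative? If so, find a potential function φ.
Yes, F is conservative. φ = 2*x*y + 4*exp(-z) - exp(-x)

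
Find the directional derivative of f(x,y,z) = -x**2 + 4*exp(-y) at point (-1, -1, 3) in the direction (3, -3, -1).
6*sqrt(19)*(1 + 2*E)/19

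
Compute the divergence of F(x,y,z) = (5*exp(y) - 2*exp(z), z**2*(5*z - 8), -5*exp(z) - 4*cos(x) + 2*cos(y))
-5*exp(z)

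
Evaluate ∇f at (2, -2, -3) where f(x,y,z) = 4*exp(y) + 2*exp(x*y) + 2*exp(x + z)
(2*(-2 + exp(3))*exp(-4), 4*(1 + exp(2))*exp(-4), 2*exp(-1))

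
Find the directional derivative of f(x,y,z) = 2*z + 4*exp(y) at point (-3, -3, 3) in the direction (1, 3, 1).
2*sqrt(11)*(6 + exp(3))*exp(-3)/11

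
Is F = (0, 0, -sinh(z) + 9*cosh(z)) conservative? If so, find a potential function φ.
Yes, F is conservative. φ = 9*sinh(z) - cosh(z)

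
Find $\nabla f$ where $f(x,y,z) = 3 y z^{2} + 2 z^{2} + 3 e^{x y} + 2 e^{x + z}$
(3*y*exp(x*y) + 2*exp(x + z), 3*x*exp(x*y) + 3*z**2, 6*y*z + 4*z + 2*exp(x + z))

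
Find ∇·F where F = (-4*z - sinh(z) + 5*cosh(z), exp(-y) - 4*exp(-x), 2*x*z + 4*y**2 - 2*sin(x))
2*x - exp(-y)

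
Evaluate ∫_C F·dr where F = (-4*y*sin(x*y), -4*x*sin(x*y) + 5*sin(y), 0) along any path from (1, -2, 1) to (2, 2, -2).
4*cos(4) - 4*cos(2)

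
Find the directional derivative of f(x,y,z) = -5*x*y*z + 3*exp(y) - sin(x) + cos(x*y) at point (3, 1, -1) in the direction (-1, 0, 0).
-5 + cos(3) + sin(3)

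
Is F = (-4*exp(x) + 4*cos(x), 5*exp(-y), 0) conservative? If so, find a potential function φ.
Yes, F is conservative. φ = -4*exp(x) + 4*sin(x) - 5*exp(-y)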